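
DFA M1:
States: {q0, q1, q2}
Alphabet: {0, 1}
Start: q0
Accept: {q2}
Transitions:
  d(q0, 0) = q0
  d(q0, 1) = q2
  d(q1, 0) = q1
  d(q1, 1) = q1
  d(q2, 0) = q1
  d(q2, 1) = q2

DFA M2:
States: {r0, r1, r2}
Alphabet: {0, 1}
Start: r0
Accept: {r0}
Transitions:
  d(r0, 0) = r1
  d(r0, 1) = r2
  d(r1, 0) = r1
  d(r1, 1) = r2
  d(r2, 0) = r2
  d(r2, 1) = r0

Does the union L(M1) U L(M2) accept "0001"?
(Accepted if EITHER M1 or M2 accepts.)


M1: final=q2 accepted=True
M2: final=r2 accepted=False

Yes, union accepts


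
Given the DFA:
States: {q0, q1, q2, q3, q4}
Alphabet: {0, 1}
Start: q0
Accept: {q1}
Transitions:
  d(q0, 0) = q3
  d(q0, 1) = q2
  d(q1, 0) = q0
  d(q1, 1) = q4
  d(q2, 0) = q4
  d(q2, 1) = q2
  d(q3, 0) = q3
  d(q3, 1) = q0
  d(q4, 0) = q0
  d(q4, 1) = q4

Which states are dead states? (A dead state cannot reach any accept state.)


Forward reachability from each state:
  q0 -> reaches {q0, q2, q3, q4}, no accept state (dead)
  q1 -> reaches accept state q1 (live)
  q2 -> reaches {q0, q2, q3, q4}, no accept state (dead)
  q3 -> reaches {q0, q2, q3, q4}, no accept state (dead)
  q4 -> reaches {q0, q2, q3, q4}, no accept state (dead)

{q0, q2, q3, q4}


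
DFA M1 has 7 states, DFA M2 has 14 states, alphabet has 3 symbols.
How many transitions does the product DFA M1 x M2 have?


Product DFA has 7 * 14 = 98 states.
Each has 3 transitions: 98 * 3 = 294

294


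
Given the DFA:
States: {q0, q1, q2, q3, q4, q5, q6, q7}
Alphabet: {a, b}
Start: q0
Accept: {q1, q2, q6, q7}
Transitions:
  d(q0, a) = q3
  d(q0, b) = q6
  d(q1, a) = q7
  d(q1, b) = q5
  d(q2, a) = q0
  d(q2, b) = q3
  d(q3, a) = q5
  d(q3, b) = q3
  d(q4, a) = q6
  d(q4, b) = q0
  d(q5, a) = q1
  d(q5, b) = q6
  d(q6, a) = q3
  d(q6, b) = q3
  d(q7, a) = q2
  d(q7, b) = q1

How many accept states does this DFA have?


Accept states listed: {q1, q2, q6, q7}
Counting: q1(1) q2(2) q6(3) q7(4)

4


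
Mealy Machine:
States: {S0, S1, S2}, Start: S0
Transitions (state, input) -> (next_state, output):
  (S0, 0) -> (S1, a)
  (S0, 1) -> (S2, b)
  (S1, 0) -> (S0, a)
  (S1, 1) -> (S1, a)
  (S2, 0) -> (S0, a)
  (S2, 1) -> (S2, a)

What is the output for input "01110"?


Step-by-step:
  (S0, 0) -> (S1, a)
  (S1, 1) -> (S1, a)
  (S1, 1) -> (S1, a)
  (S1, 1) -> (S1, a)
  (S1, 0) -> (S0, a)

"aaaaa"


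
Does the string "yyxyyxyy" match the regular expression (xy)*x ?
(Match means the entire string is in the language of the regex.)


|string| = 8; first = 'y'; last = 'y'

No, "yyxyyxyy" does not match (xy)*x


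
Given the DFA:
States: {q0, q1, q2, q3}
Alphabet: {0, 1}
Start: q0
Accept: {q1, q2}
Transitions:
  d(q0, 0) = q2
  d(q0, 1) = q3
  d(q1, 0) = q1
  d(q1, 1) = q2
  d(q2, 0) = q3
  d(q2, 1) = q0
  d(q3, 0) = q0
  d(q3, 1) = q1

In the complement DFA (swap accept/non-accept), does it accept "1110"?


Trace: q0 -> q3 -> q1 -> q2 -> q3
Final: q3
Original accept: {q1, q2}
Complement: q3 is not in original accept

Yes, complement accepts (original rejects)


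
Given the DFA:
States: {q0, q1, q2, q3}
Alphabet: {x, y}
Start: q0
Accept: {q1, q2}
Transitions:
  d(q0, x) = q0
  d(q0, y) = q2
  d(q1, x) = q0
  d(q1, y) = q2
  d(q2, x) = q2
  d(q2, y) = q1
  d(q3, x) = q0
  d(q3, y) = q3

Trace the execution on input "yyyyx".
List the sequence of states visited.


Input: yyyyx
d(q0, y) = q2
d(q2, y) = q1
d(q1, y) = q2
d(q2, y) = q1
d(q1, x) = q0


q0 -> q2 -> q1 -> q2 -> q1 -> q0


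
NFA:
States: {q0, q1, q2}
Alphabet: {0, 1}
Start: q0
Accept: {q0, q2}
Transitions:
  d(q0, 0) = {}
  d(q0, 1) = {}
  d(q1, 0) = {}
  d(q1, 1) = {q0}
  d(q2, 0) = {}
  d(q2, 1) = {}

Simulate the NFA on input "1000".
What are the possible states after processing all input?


Start: {q0}
  --1--> {}
  --0--> {}
  --0--> {}
  --0--> {}

{} (empty set, no valid transitions)


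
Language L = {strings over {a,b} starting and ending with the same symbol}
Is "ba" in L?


first = 'b', last = 'a'

No, "ba" is not in L


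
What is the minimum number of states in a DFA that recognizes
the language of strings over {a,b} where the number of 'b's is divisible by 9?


States track (count of 'b') mod 9.
Need 9 states: one per remainder 0..8; accept = remainder 0.

9


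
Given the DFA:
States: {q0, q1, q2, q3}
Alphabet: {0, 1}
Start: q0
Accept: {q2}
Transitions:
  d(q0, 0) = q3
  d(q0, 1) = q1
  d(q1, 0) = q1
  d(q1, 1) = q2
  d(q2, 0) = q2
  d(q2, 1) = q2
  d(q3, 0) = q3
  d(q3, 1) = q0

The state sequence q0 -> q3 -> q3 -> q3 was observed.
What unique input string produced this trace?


Trace back each transition to find the symbol:
  q0 --[0]--> q3
  q3 --[0]--> q3
  q3 --[0]--> q3

"000"


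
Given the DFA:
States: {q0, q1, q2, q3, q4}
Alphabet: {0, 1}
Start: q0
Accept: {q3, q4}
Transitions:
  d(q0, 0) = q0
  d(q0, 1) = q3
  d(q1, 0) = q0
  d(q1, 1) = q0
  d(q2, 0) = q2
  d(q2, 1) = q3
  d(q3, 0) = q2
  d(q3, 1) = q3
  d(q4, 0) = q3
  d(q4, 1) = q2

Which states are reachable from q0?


BFS from q0:
  layer 0: {q0}
  layer 1: {q3}
  layer 2: {q2}

{q0, q2, q3}


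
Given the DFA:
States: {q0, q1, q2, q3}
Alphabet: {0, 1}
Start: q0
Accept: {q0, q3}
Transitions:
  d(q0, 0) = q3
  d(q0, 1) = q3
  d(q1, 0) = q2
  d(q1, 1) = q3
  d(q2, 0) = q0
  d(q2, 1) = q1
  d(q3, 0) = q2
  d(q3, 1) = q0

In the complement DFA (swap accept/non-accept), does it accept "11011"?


Trace: q0 -> q3 -> q0 -> q3 -> q0 -> q3
Final: q3
Original accept: {q0, q3}
Complement: q3 is in original accept

No, complement rejects (original accepts)


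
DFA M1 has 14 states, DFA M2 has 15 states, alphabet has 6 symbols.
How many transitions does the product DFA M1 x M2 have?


Product DFA has 14 * 15 = 210 states.
Each has 6 transitions: 210 * 6 = 1260

1260


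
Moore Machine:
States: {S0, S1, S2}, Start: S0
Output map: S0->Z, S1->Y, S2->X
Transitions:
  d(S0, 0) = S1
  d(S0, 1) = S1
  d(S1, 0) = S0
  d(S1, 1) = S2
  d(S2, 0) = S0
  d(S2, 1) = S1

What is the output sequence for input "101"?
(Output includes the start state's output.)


Start: S0 (output Z)
  --1--> S1 (output Y)
  --0--> S0 (output Z)
  --1--> S1 (output Y)

"ZYZY"


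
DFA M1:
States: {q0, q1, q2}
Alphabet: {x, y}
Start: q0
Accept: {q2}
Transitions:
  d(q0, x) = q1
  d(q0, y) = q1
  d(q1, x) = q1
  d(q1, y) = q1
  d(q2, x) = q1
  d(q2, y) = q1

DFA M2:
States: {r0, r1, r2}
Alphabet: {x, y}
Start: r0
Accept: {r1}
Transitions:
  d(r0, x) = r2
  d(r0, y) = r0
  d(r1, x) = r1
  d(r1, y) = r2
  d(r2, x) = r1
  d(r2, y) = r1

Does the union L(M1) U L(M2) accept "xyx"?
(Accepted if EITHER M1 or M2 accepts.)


M1: final=q1 accepted=False
M2: final=r1 accepted=True

Yes, union accepts


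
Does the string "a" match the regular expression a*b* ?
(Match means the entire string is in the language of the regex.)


|string| = 1; first = 'a'; last = 'a'

Yes, "a" matches a*b*


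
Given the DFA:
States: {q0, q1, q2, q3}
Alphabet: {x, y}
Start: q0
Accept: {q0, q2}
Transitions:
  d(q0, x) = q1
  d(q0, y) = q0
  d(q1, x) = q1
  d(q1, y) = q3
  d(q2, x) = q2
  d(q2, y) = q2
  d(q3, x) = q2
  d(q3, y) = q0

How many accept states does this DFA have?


Accept states listed: {q0, q2}
Counting: q0(1) q2(2)

2


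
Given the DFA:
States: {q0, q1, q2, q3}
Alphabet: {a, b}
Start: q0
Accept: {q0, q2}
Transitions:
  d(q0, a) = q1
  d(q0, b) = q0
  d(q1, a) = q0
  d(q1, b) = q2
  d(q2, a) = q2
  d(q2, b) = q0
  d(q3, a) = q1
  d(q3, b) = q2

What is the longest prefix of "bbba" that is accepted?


Run the DFA, marking each prefix where the state is accepting:
  "" -> q0 [accept]
  "b" -> q0 [accept]
  "bb" -> q0 [accept]
  "bbb" -> q0 [accept]
  "bbba" -> q1 [reject]

"bbb"


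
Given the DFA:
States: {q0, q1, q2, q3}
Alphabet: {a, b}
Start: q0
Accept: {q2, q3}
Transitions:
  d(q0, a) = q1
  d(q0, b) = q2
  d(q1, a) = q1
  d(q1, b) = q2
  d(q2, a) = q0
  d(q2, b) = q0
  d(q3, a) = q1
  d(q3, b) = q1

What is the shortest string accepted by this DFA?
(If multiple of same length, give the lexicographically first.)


BFS by string length (lex-first path to each state shown):
  len 0: q0<-""
  len 1: q1<-"a", q2<-"b"
Found accept state at length 1.

"b"


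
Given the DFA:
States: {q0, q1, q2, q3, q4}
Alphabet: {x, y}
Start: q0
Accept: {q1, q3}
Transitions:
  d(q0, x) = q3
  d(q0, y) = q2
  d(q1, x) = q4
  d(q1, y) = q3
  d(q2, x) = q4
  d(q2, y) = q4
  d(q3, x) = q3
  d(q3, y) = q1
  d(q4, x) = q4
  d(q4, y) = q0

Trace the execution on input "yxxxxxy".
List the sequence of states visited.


Input: yxxxxxy
d(q0, y) = q2
d(q2, x) = q4
d(q4, x) = q4
d(q4, x) = q4
d(q4, x) = q4
d(q4, x) = q4
d(q4, y) = q0


q0 -> q2 -> q4 -> q4 -> q4 -> q4 -> q4 -> q0


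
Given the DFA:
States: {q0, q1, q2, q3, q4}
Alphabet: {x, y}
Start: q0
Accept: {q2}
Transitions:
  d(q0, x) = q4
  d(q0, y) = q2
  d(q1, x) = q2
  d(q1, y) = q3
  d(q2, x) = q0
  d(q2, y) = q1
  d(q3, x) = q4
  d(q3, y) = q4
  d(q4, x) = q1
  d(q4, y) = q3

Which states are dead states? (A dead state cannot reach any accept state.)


Forward reachability from each state:
  q0 -> reaches accept state q2 (live)
  q1 -> reaches accept state q2 (live)
  q2 -> reaches accept state q2 (live)
  q3 -> reaches accept state q2 (live)
  q4 -> reaches accept state q2 (live)

None (all states can reach an accept state)


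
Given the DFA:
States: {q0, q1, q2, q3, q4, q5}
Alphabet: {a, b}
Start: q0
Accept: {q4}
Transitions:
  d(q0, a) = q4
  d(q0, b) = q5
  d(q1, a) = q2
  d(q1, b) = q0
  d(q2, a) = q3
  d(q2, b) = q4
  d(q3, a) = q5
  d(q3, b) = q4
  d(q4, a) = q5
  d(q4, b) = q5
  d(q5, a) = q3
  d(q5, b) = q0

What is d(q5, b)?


Looking up transition d(q5, b)

q0


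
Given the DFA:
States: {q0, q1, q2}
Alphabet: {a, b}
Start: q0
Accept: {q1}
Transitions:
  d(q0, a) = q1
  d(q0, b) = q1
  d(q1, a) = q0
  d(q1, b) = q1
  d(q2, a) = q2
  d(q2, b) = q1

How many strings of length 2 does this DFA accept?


Enumerating all length-2 strings:
  "aa" -> q0 [reject]
  "ab" -> q1 [accept]
  "ba" -> q0 [reject]
  "bb" -> q1 [accept]

2 out of 4


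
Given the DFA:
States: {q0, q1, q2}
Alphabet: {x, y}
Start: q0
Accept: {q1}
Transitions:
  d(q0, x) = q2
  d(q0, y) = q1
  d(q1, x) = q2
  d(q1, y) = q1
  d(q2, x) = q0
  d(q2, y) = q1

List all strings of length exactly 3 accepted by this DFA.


All strings of length 3: 8 total
Accepted: 4

"xxy", "xyy", "yxy", "yyy"


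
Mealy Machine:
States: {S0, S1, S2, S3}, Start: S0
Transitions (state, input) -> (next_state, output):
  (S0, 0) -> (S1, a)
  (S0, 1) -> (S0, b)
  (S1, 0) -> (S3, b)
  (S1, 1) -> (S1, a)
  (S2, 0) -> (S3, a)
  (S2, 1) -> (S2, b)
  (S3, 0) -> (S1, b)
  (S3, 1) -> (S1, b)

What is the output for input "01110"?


Step-by-step:
  (S0, 0) -> (S1, a)
  (S1, 1) -> (S1, a)
  (S1, 1) -> (S1, a)
  (S1, 1) -> (S1, a)
  (S1, 0) -> (S3, b)

"aaaab"


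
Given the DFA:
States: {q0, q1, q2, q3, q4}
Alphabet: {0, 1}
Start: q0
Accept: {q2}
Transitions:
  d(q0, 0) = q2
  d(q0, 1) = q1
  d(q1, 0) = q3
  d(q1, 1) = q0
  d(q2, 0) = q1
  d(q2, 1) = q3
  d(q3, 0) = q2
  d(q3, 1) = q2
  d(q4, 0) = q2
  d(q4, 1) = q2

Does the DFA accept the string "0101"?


Trace: q0 -> q2 -> q3 -> q2 -> q3
Final state: q3
Accept states: {q2}

No, rejected (final state q3 is not an accept state)


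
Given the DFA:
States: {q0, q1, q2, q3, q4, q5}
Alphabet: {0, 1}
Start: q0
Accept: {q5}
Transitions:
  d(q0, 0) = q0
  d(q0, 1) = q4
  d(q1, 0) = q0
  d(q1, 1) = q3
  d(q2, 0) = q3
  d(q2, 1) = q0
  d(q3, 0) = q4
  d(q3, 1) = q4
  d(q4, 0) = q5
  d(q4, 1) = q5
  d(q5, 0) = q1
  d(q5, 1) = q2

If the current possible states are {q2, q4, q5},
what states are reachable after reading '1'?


Apply transition on '1' from each current state:
  d(q2, 1) = q0
  d(q4, 1) = q5
  d(q5, 1) = q2

{q0, q2, q5}


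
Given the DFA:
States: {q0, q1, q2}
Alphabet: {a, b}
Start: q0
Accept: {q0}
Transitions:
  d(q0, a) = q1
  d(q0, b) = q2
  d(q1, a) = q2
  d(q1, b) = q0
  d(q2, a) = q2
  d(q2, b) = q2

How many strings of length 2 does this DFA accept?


Enumerating all length-2 strings:
  "aa" -> q2 [reject]
  "ab" -> q0 [accept]
  "ba" -> q2 [reject]
  "bb" -> q2 [reject]

1 out of 4


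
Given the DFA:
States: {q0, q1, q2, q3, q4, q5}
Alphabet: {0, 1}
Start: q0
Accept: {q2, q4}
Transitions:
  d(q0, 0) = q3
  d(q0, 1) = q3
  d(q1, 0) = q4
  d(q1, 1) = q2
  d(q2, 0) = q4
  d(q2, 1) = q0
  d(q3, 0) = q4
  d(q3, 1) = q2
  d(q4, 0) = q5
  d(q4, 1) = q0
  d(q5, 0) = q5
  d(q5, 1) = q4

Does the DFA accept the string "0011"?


Trace: q0 -> q3 -> q4 -> q0 -> q3
Final state: q3
Accept states: {q2, q4}

No, rejected (final state q3 is not an accept state)


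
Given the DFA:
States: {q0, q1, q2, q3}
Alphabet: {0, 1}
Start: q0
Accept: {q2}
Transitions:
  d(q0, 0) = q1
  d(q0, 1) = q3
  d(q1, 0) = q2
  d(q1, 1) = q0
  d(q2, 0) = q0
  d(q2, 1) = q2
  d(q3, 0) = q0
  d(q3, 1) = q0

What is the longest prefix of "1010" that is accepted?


Run the DFA, marking each prefix where the state is accepting:
  "" -> q0 [reject]
  "1" -> q3 [reject]
  "10" -> q0 [reject]
  "101" -> q3 [reject]
  "1010" -> q0 [reject]

No prefix is accepted


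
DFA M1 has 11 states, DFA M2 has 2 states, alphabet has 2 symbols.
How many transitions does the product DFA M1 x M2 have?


Product DFA has 11 * 2 = 22 states.
Each has 2 transitions: 22 * 2 = 44

44


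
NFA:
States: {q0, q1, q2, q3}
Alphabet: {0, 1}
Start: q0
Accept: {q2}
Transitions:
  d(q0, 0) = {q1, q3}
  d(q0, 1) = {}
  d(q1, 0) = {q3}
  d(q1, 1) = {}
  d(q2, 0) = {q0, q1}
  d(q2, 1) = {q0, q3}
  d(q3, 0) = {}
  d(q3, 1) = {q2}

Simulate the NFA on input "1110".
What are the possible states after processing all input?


Start: {q0}
  --1--> {}
  --1--> {}
  --1--> {}
  --0--> {}

{} (empty set, no valid transitions)


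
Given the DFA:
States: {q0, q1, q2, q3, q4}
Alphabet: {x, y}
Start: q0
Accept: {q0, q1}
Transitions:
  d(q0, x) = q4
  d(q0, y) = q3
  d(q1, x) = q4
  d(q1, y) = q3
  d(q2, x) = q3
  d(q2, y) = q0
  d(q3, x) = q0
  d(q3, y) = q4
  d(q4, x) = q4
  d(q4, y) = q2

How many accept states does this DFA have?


Accept states listed: {q0, q1}
Counting: q0(1) q1(2)

2


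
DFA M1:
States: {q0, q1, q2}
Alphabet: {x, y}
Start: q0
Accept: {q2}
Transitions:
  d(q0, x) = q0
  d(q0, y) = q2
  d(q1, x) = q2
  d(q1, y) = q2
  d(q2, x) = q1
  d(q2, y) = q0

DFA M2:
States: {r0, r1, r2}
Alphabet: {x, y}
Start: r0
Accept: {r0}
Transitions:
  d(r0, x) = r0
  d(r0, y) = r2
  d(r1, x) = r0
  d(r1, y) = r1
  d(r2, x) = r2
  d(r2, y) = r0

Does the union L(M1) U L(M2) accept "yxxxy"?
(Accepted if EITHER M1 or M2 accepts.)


M1: final=q2 accepted=True
M2: final=r0 accepted=True

Yes, union accepts


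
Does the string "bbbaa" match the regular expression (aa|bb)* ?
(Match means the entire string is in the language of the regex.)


|string| = 5; first = 'b'; last = 'a'

No, "bbbaa" does not match (aa|bb)*


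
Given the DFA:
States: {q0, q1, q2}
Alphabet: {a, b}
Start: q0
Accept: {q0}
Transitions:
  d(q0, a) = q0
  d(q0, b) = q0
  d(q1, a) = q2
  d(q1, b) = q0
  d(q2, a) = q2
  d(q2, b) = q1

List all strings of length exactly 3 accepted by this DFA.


All strings of length 3: 8 total
Accepted: 8

"aaa", "aab", "aba", "abb", "baa", "bab", "bba", "bbb"


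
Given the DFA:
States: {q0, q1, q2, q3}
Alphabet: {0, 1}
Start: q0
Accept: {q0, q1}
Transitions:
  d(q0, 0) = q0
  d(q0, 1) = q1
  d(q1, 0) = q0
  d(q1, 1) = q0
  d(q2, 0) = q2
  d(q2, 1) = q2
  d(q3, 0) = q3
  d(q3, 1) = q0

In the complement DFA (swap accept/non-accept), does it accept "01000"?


Trace: q0 -> q0 -> q1 -> q0 -> q0 -> q0
Final: q0
Original accept: {q0, q1}
Complement: q0 is in original accept

No, complement rejects (original accepts)


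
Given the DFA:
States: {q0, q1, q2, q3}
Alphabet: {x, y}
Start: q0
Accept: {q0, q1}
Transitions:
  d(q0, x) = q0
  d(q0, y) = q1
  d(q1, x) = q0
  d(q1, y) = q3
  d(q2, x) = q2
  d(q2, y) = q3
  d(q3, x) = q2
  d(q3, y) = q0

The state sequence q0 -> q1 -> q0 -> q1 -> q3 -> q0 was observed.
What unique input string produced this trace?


Trace back each transition to find the symbol:
  q0 --[y]--> q1
  q1 --[x]--> q0
  q0 --[y]--> q1
  q1 --[y]--> q3
  q3 --[y]--> q0

"yxyyy"


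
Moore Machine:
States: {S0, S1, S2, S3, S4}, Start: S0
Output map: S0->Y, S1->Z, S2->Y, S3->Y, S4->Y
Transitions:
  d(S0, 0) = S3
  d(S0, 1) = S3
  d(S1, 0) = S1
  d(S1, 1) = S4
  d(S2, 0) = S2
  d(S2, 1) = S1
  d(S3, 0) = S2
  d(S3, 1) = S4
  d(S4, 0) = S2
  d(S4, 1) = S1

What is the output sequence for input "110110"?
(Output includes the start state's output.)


Start: S0 (output Y)
  --1--> S3 (output Y)
  --1--> S4 (output Y)
  --0--> S2 (output Y)
  --1--> S1 (output Z)
  --1--> S4 (output Y)
  --0--> S2 (output Y)

"YYYYZYY"


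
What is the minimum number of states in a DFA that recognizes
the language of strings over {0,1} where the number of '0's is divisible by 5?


States track (count of '0') mod 5.
Need 5 states: one per remainder 0..4; accept = remainder 0.

5


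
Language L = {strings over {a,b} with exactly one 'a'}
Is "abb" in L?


count('a') = 1

Yes, "abb" is in L


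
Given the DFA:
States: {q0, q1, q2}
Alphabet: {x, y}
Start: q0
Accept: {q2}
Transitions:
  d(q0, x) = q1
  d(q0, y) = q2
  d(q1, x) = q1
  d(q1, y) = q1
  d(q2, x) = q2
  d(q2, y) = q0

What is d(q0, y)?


Looking up transition d(q0, y)

q2


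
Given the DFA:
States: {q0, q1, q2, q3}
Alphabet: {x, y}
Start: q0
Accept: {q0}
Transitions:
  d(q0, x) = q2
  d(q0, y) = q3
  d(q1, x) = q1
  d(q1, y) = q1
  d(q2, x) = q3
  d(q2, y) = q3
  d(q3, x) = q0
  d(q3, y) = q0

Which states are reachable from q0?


BFS from q0:
  layer 0: {q0}
  layer 1: {q2, q3}

{q0, q2, q3}


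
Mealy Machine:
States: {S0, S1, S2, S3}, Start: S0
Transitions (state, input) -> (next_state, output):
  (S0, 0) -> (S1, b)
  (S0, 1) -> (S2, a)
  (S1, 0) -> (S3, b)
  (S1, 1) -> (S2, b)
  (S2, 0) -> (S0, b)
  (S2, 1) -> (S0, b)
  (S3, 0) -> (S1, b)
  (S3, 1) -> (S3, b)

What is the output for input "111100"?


Step-by-step:
  (S0, 1) -> (S2, a)
  (S2, 1) -> (S0, b)
  (S0, 1) -> (S2, a)
  (S2, 1) -> (S0, b)
  (S0, 0) -> (S1, b)
  (S1, 0) -> (S3, b)

"ababbb"


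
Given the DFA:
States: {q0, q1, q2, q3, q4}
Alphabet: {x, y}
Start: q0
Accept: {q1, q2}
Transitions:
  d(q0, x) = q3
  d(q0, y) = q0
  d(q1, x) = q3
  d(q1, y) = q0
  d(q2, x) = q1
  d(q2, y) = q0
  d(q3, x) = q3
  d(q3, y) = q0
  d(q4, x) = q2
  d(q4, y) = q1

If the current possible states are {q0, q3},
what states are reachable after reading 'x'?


Apply transition on 'x' from each current state:
  d(q0, x) = q3
  d(q3, x) = q3

{q3}


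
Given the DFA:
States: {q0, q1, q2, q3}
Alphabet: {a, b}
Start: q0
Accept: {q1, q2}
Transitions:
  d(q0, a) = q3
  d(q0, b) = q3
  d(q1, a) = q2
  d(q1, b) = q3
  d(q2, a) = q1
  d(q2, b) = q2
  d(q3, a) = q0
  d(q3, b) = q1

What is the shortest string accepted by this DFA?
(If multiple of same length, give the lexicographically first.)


BFS by string length (lex-first path to each state shown):
  len 0: q0<-""
  len 1: q3<-"a"
  len 2: q0<-"aa", q1<-"ab"
Found accept state at length 2.

"ab"


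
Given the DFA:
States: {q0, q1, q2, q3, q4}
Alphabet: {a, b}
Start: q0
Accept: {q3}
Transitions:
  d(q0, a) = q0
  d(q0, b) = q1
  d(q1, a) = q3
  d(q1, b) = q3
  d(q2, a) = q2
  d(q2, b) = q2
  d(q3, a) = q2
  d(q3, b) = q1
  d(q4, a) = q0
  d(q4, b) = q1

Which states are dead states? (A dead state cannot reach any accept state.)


Forward reachability from each state:
  q0 -> reaches accept state q3 (live)
  q1 -> reaches accept state q3 (live)
  q2 -> reaches {q2}, no accept state (dead)
  q3 -> reaches accept state q3 (live)
  q4 -> reaches accept state q3 (live)

{q2}


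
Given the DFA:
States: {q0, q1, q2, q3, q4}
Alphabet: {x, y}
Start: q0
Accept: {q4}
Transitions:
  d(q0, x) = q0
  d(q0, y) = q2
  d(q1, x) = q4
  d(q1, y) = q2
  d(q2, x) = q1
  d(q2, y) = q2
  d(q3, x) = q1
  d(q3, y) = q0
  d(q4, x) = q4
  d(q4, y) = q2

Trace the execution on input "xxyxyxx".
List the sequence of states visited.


Input: xxyxyxx
d(q0, x) = q0
d(q0, x) = q0
d(q0, y) = q2
d(q2, x) = q1
d(q1, y) = q2
d(q2, x) = q1
d(q1, x) = q4


q0 -> q0 -> q0 -> q2 -> q1 -> q2 -> q1 -> q4


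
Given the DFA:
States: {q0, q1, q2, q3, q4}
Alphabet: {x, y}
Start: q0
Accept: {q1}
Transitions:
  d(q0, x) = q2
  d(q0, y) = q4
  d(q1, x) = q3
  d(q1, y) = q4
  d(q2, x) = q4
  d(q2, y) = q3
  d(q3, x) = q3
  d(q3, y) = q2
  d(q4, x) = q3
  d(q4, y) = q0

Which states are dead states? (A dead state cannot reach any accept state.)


Forward reachability from each state:
  q0 -> reaches {q0, q2, q3, q4}, no accept state (dead)
  q1 -> reaches accept state q1 (live)
  q2 -> reaches {q0, q2, q3, q4}, no accept state (dead)
  q3 -> reaches {q0, q2, q3, q4}, no accept state (dead)
  q4 -> reaches {q0, q2, q3, q4}, no accept state (dead)

{q0, q2, q3, q4}


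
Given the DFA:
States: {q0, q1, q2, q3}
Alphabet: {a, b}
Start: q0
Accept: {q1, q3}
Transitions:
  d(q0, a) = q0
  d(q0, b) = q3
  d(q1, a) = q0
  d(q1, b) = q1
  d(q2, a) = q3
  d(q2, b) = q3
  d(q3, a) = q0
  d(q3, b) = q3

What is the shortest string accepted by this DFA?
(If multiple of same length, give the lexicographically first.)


BFS by string length (lex-first path to each state shown):
  len 0: q0<-""
  len 1: q0<-"a", q3<-"b"
Found accept state at length 1.

"b"


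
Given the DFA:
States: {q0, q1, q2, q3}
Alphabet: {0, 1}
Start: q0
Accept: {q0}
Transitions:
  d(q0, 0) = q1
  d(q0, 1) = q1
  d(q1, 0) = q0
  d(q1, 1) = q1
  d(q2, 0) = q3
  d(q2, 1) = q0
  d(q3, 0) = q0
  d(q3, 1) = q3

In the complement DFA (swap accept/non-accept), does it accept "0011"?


Trace: q0 -> q1 -> q0 -> q1 -> q1
Final: q1
Original accept: {q0}
Complement: q1 is not in original accept

Yes, complement accepts (original rejects)


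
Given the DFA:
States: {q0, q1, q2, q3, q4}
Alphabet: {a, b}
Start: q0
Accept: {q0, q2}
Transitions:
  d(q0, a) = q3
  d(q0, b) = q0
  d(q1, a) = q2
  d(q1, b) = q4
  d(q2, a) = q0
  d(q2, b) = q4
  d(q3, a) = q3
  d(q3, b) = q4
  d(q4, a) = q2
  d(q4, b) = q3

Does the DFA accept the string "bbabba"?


Trace: q0 -> q0 -> q0 -> q3 -> q4 -> q3 -> q3
Final state: q3
Accept states: {q0, q2}

No, rejected (final state q3 is not an accept state)


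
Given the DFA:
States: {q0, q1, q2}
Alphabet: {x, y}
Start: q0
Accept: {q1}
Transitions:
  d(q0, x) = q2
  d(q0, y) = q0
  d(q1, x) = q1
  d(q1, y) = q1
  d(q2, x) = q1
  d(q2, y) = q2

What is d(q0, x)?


Looking up transition d(q0, x)

q2


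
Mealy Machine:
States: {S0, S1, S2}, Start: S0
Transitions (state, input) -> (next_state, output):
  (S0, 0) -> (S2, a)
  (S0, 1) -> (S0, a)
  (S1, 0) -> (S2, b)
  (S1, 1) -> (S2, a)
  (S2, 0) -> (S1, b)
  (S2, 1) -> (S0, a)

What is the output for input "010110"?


Step-by-step:
  (S0, 0) -> (S2, a)
  (S2, 1) -> (S0, a)
  (S0, 0) -> (S2, a)
  (S2, 1) -> (S0, a)
  (S0, 1) -> (S0, a)
  (S0, 0) -> (S2, a)

"aaaaaa"


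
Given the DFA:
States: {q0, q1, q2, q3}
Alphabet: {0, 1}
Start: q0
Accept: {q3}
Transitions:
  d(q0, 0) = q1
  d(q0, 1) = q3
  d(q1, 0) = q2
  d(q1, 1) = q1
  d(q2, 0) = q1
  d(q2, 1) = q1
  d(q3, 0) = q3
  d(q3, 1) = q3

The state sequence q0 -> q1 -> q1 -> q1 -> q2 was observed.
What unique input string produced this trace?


Trace back each transition to find the symbol:
  q0 --[0]--> q1
  q1 --[1]--> q1
  q1 --[1]--> q1
  q1 --[0]--> q2

"0110"


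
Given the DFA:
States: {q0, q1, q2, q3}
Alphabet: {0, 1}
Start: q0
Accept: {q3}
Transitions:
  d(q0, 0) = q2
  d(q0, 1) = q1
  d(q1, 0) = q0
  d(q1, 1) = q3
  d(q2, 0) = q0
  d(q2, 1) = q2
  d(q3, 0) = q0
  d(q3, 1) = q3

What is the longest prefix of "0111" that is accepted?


Run the DFA, marking each prefix where the state is accepting:
  "" -> q0 [reject]
  "0" -> q2 [reject]
  "01" -> q2 [reject]
  "011" -> q2 [reject]
  "0111" -> q2 [reject]

No prefix is accepted


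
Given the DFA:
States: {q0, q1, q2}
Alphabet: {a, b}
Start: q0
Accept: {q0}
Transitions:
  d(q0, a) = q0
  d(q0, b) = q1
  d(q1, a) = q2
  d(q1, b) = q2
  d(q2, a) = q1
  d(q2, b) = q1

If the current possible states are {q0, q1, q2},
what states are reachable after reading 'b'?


Apply transition on 'b' from each current state:
  d(q0, b) = q1
  d(q1, b) = q2
  d(q2, b) = q1

{q1, q2}


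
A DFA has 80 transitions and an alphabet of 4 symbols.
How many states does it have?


Each state has exactly one transition per symbol.
states = transitions / |alphabet| = 80 / 4 = 20

20


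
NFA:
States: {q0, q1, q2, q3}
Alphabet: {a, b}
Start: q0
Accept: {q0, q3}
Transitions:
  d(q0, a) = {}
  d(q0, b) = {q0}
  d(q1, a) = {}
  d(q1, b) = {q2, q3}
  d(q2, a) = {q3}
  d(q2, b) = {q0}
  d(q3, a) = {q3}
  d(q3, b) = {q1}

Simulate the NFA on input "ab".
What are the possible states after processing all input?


Start: {q0}
  --a--> {}
  --b--> {}

{} (empty set, no valid transitions)


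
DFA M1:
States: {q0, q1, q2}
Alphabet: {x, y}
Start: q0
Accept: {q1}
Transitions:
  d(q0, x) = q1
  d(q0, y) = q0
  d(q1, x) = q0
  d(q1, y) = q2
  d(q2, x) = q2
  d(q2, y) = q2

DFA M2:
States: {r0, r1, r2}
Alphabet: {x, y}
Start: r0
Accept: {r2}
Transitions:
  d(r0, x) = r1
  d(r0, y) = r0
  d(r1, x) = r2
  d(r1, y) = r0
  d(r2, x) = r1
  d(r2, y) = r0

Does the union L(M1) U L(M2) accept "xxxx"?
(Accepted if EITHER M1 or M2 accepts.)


M1: final=q0 accepted=False
M2: final=r2 accepted=True

Yes, union accepts


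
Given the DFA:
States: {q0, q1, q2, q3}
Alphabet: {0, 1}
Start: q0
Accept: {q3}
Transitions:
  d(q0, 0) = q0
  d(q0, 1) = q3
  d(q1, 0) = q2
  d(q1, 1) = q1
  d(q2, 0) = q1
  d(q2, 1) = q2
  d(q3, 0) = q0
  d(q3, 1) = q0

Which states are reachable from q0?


BFS from q0:
  layer 0: {q0}
  layer 1: {q3}

{q0, q3}


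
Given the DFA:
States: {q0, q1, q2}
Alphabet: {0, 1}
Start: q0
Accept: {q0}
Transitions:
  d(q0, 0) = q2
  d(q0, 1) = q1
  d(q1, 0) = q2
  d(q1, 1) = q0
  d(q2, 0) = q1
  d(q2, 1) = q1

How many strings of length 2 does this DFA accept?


Enumerating all length-2 strings:
  "00" -> q1 [reject]
  "01" -> q1 [reject]
  "10" -> q2 [reject]
  "11" -> q0 [accept]

1 out of 4


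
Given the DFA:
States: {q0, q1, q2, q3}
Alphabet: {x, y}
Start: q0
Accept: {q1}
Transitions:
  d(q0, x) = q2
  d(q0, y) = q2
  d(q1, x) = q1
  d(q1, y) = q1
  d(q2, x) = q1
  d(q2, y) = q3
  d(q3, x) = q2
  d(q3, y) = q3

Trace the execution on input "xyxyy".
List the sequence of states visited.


Input: xyxyy
d(q0, x) = q2
d(q2, y) = q3
d(q3, x) = q2
d(q2, y) = q3
d(q3, y) = q3


q0 -> q2 -> q3 -> q2 -> q3 -> q3


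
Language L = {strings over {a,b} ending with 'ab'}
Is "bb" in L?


last two symbols = 'bb'

No, "bb" is not in L


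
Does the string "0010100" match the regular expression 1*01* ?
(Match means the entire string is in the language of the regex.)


|string| = 7; first = '0'; last = '0'

No, "0010100" does not match 1*01*


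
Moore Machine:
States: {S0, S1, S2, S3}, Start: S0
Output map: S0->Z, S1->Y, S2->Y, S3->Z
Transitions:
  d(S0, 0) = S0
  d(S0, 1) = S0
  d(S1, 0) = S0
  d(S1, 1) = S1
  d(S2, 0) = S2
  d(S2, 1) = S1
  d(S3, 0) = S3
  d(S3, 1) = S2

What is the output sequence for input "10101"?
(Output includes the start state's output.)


Start: S0 (output Z)
  --1--> S0 (output Z)
  --0--> S0 (output Z)
  --1--> S0 (output Z)
  --0--> S0 (output Z)
  --1--> S0 (output Z)

"ZZZZZZ"


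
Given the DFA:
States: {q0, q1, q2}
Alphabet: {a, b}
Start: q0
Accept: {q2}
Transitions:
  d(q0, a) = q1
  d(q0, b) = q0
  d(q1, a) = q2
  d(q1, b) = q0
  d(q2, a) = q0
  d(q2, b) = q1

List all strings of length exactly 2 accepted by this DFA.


All strings of length 2: 4 total
Accepted: 1

"aa"


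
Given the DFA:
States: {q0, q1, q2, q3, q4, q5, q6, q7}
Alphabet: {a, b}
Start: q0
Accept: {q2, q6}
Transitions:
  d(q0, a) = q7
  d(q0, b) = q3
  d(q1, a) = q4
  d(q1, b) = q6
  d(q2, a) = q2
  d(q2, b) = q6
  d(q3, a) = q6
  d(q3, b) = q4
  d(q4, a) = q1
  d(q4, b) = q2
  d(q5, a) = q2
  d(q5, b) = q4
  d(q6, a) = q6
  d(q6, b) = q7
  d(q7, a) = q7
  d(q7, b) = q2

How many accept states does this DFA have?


Accept states listed: {q2, q6}
Counting: q2(1) q6(2)

2


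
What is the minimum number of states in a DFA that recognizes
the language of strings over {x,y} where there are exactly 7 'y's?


States: count = 0, 1, ..., 7 (that's 8 states), plus a dead state for count > 7.
Total: 8 + 1 = 9. Accept = count-7 state.

9


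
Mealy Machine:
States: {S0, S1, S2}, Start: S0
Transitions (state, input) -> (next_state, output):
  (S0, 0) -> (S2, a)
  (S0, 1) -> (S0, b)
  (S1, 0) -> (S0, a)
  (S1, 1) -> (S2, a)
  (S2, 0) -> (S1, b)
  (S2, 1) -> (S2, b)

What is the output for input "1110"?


Step-by-step:
  (S0, 1) -> (S0, b)
  (S0, 1) -> (S0, b)
  (S0, 1) -> (S0, b)
  (S0, 0) -> (S2, a)

"bbba"


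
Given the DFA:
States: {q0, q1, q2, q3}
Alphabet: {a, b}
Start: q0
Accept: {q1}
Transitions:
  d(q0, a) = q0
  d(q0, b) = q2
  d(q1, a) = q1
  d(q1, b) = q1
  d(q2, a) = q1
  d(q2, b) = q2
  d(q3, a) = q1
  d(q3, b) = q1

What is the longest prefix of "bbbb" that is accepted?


Run the DFA, marking each prefix where the state is accepting:
  "" -> q0 [reject]
  "b" -> q2 [reject]
  "bb" -> q2 [reject]
  "bbb" -> q2 [reject]
  "bbbb" -> q2 [reject]

No prefix is accepted


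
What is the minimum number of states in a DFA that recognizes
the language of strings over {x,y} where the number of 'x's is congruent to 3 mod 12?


States track (count of 'x') mod 12.
Need 12 states: one per remainder 0..11; accept = remainder 3.

12


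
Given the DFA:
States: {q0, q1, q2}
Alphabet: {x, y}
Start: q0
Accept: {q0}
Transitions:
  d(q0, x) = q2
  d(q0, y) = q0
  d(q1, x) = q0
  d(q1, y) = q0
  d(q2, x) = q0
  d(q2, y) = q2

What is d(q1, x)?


Looking up transition d(q1, x)

q0


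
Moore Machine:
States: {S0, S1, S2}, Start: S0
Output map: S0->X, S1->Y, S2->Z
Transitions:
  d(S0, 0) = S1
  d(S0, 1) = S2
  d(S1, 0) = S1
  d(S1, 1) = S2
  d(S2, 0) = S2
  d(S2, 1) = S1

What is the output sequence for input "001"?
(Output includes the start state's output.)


Start: S0 (output X)
  --0--> S1 (output Y)
  --0--> S1 (output Y)
  --1--> S2 (output Z)

"XYYZ"


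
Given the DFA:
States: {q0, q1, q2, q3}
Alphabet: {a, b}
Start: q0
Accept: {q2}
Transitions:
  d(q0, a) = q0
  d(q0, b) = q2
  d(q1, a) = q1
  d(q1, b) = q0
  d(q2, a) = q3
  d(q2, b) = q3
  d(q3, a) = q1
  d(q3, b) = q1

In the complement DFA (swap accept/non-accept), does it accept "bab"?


Trace: q0 -> q2 -> q3 -> q1
Final: q1
Original accept: {q2}
Complement: q1 is not in original accept

Yes, complement accepts (original rejects)


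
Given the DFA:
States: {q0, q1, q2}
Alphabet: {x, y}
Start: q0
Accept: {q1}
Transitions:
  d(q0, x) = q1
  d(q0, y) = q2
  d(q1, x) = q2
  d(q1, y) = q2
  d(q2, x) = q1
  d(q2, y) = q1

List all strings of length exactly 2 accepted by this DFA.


All strings of length 2: 4 total
Accepted: 2

"yx", "yy"


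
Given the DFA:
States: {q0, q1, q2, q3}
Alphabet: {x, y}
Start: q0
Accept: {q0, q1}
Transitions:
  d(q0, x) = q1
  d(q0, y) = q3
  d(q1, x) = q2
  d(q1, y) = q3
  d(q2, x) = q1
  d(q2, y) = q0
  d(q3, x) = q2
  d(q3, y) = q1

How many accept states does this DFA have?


Accept states listed: {q0, q1}
Counting: q0(1) q1(2)

2


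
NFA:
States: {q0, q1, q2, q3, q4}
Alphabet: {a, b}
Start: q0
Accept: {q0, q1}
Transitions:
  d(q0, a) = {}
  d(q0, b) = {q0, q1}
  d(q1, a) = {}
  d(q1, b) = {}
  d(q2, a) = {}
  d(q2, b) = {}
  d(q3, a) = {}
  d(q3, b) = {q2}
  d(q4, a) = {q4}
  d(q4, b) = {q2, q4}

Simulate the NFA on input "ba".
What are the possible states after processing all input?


Start: {q0}
  --b--> {q0, q1}
  --a--> {}

{} (empty set, no valid transitions)


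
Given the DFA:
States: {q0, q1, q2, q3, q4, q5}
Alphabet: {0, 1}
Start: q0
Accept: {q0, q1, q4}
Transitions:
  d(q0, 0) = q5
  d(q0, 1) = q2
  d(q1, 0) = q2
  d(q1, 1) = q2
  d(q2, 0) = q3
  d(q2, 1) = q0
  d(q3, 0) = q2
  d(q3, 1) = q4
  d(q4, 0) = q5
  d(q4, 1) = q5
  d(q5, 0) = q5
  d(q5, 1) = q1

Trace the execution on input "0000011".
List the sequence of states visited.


Input: 0000011
d(q0, 0) = q5
d(q5, 0) = q5
d(q5, 0) = q5
d(q5, 0) = q5
d(q5, 0) = q5
d(q5, 1) = q1
d(q1, 1) = q2


q0 -> q5 -> q5 -> q5 -> q5 -> q5 -> q1 -> q2


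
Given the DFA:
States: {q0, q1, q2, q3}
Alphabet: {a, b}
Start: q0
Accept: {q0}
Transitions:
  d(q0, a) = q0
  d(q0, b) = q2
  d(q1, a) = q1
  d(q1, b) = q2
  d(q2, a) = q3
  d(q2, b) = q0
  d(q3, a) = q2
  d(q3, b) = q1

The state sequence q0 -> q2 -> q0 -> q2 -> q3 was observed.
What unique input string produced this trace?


Trace back each transition to find the symbol:
  q0 --[b]--> q2
  q2 --[b]--> q0
  q0 --[b]--> q2
  q2 --[a]--> q3

"bbba"


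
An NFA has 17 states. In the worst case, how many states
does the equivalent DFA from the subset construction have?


Subset construction: one DFA state per subset of NFA states.
2^17 = 131072

131072


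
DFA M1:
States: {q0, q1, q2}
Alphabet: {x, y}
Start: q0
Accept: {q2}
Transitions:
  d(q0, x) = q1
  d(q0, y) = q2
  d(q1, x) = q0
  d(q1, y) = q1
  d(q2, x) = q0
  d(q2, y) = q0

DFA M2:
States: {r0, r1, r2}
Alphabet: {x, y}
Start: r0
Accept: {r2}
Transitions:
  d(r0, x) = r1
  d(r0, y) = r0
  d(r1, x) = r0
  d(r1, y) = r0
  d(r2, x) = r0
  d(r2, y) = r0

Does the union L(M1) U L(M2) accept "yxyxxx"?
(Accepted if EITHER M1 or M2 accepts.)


M1: final=q0 accepted=False
M2: final=r1 accepted=False

No, union rejects (neither accepts)


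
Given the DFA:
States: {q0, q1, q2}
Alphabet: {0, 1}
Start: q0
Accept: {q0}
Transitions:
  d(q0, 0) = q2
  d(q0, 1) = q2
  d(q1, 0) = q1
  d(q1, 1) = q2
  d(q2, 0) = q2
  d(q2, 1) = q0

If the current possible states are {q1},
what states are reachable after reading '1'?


Apply transition on '1' from each current state:
  d(q1, 1) = q2

{q2}


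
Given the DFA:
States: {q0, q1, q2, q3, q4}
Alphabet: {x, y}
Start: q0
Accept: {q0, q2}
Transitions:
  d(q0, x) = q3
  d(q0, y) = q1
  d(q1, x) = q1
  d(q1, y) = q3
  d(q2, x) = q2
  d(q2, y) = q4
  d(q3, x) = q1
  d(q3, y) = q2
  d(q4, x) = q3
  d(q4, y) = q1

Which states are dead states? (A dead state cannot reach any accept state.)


Forward reachability from each state:
  q0 -> reaches accept state q0 (live)
  q1 -> reaches accept state q2 (live)
  q2 -> reaches accept state q2 (live)
  q3 -> reaches accept state q2 (live)
  q4 -> reaches accept state q2 (live)

None (all states can reach an accept state)


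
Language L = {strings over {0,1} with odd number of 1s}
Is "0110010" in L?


count('1') = 3; 3 mod 2 = 1

Yes, "0110010" is in L


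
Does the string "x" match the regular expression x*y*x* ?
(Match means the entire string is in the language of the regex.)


|string| = 1; first = 'x'; last = 'x'

Yes, "x" matches x*y*x*


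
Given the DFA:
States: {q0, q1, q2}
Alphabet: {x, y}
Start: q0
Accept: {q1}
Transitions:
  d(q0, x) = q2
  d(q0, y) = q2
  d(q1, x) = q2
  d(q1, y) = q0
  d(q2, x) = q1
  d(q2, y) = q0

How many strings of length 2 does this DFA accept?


Enumerating all length-2 strings:
  "xx" -> q1 [accept]
  "xy" -> q0 [reject]
  "yx" -> q1 [accept]
  "yy" -> q0 [reject]

2 out of 4


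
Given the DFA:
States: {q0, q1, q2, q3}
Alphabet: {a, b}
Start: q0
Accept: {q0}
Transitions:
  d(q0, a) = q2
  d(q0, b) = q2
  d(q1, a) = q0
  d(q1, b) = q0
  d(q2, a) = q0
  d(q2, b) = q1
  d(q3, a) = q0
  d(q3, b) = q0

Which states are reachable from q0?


BFS from q0:
  layer 0: {q0}
  layer 1: {q2}
  layer 2: {q1}

{q0, q1, q2}


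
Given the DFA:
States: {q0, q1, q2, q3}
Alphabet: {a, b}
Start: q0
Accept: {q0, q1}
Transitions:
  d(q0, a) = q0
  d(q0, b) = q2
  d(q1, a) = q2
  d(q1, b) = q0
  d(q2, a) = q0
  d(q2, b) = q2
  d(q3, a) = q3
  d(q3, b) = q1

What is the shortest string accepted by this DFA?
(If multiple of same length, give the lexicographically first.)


BFS by string length (lex-first path to each state shown):
  len 0: q0<-""
Found accept state at length 0.

"" (empty string)


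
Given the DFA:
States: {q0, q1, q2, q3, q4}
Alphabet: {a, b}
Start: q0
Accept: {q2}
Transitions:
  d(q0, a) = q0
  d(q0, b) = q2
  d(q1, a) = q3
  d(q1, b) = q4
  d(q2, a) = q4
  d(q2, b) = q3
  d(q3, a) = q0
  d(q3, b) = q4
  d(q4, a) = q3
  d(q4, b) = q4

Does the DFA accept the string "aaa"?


Trace: q0 -> q0 -> q0 -> q0
Final state: q0
Accept states: {q2}

No, rejected (final state q0 is not an accept state)


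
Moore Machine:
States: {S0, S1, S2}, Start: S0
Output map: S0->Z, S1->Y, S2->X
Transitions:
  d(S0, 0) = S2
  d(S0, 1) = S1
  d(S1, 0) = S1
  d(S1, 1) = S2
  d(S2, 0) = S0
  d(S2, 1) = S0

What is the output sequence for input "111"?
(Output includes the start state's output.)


Start: S0 (output Z)
  --1--> S1 (output Y)
  --1--> S2 (output X)
  --1--> S0 (output Z)

"ZYXZ"


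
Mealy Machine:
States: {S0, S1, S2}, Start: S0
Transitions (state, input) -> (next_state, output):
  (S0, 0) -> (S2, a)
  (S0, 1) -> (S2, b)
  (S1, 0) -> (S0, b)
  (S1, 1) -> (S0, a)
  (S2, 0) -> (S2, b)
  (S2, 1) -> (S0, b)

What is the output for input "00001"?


Step-by-step:
  (S0, 0) -> (S2, a)
  (S2, 0) -> (S2, b)
  (S2, 0) -> (S2, b)
  (S2, 0) -> (S2, b)
  (S2, 1) -> (S0, b)

"abbbb"


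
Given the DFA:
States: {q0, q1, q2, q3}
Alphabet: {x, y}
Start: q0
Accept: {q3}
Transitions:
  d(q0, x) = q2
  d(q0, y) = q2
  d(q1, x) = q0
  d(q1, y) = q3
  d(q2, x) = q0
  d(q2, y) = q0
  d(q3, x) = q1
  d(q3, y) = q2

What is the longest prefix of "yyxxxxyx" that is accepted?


Run the DFA, marking each prefix where the state is accepting:
  "" -> q0 [reject]
  "y" -> q2 [reject]
  "yy" -> q0 [reject]
  "yyx" -> q2 [reject]
  "yyxx" -> q0 [reject]
  "yyxxx" -> q2 [reject]
  "yyxxxx" -> q0 [reject]
  "yyxxxxy" -> q2 [reject]
  "yyxxxxyx" -> q0 [reject]

No prefix is accepted


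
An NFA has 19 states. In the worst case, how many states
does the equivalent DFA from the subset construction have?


Subset construction: one DFA state per subset of NFA states.
2^19 = 524288

524288


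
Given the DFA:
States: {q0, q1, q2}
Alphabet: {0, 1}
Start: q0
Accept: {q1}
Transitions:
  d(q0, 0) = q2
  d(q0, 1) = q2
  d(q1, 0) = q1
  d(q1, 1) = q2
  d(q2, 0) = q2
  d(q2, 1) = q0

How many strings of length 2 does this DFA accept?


Enumerating all length-2 strings:
  "00" -> q2 [reject]
  "01" -> q0 [reject]
  "10" -> q2 [reject]
  "11" -> q0 [reject]

0 out of 4


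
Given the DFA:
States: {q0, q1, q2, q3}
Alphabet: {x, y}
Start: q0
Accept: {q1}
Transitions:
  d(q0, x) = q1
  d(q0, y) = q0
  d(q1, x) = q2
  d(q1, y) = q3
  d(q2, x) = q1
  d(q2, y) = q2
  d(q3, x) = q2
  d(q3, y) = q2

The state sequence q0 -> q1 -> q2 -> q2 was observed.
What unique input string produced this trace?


Trace back each transition to find the symbol:
  q0 --[x]--> q1
  q1 --[x]--> q2
  q2 --[y]--> q2

"xxy"


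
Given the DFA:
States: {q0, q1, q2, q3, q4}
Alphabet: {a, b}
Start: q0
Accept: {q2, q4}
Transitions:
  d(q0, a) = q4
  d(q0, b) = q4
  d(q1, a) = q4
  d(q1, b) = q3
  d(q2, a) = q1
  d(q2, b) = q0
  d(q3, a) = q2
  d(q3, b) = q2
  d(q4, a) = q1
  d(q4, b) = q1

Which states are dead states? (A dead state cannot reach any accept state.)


Forward reachability from each state:
  q0 -> reaches accept state q2 (live)
  q1 -> reaches accept state q2 (live)
  q2 -> reaches accept state q2 (live)
  q3 -> reaches accept state q2 (live)
  q4 -> reaches accept state q2 (live)

None (all states can reach an accept state)


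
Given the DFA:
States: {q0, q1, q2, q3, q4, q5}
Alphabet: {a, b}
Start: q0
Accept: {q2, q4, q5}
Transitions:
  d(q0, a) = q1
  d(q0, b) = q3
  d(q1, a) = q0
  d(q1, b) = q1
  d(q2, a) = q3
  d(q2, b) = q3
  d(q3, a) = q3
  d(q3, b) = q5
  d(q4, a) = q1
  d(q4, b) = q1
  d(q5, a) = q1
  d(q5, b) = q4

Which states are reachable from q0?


BFS from q0:
  layer 0: {q0}
  layer 1: {q1, q3}
  layer 2: {q5}
  layer 3: {q4}

{q0, q1, q3, q4, q5}


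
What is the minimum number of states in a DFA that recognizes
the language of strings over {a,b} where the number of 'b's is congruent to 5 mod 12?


States track (count of 'b') mod 12.
Need 12 states: one per remainder 0..11; accept = remainder 5.

12
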